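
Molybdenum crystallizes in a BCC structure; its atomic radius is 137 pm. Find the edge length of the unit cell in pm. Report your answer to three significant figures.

316 pm

In a BCC lattice, atoms touch along the body diagonal, so √3·a = 4r.
a = 4r/√3 = 4 × 137 / 1.7321 = 316 pm.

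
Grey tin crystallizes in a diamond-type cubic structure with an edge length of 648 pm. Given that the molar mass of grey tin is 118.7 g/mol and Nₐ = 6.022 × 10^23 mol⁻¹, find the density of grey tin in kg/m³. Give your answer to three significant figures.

5800 kg/m³

A diamond cubic unit cell contains Z = 8 atoms.
Cell volume: a³ = (648 pm)³ = (6.480 × 10^-8 cm)³ = 2.721 × 10^-22 cm³.
ρ = Z·M/(N_A·a³) = 8 × 118.7 / (6.022 × 10²³ × 2.721 × 10^-22) = 5.795 g/cm³ = 5800 kg/m³.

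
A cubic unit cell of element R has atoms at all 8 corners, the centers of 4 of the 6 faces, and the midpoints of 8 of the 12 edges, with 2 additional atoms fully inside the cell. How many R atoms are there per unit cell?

Corner atoms are shared by 8 cells (1/8 each), face atoms by 2 (1/2 each), edge atoms by 4 (1/4 each), interior atoms are unshared.
Net atoms = 8 × 1/8 + 4 × 1/2 + 8 × 1/4 + 2 = 1 + 2 + 2 + 2 = 7.

7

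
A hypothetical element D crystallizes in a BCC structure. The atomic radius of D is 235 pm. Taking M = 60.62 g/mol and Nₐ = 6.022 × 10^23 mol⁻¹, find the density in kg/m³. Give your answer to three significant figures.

In a BCC lattice, atoms touch along the body diagonal, so √3·a = 4r, giving a = 542.7 pm = 5.427 × 10^-8 cm.
With Z = 2, ρ = Z·M/(N_A·a³) = 2 × 60.62 / (6.022 × 10²³ × 1.598 × 10^-22) = 1.260 g/cm³ = 1260 kg/m³.

1260 kg/m³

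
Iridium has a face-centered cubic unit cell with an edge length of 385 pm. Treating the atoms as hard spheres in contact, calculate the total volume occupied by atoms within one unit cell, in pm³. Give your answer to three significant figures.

4.23 × 10^7 pm³

In an FCC lattice atoms touch along the face diagonal, so √2·a = 4r, so r = 0.3536a = 136.1 pm.
V_atoms = Z × (4/3)πr³ = 4 × (4/3)π × (136.1)³ = 4.23 × 10^7 pm³.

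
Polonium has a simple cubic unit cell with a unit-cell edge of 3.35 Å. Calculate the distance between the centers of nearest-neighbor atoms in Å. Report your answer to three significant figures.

In a simple cubic structure, atoms touch along the cell edge, so a = 2r; the nearest-neighbor distance equals 2r = 1.000·a.
d = 1.000 × 3.35 = 3.35 Å.

3.35 Å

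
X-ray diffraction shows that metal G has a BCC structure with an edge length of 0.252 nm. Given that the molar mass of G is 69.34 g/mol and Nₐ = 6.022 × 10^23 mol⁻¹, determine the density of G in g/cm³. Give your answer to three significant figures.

A BCC unit cell contains Z = 2 atoms.
Cell volume: a³ = (0.252 nm)³ = (2.520 × 10^-8 cm)³ = 1.600 × 10^-23 cm³.
ρ = Z·M/(N_A·a³) = 2 × 69.34 / (6.022 × 10²³ × 1.600 × 10^-23) = 14.39 g/cm³.

14.4 g/cm³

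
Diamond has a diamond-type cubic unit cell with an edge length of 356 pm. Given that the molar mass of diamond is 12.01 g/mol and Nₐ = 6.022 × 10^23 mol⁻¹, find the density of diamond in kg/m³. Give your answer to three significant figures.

3540 kg/m³

A diamond cubic unit cell contains Z = 8 atoms.
Cell volume: a³ = (356 pm)³ = (3.560 × 10^-8 cm)³ = 4.512 × 10^-23 cm³.
ρ = Z·M/(N_A·a³) = 8 × 12.01 / (6.022 × 10²³ × 4.512 × 10^-23) = 3.536 g/cm³ = 3540 kg/m³.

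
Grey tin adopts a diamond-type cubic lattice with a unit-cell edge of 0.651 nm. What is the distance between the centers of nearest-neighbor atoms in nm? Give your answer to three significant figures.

0.282 nm

In a diamond cubic structure, nearest neighbors lie along the body diagonal with √3·a = 8r; the nearest-neighbor distance equals 2r = 0.4330·a.
d = 0.4330 × 0.651 = 0.282 nm.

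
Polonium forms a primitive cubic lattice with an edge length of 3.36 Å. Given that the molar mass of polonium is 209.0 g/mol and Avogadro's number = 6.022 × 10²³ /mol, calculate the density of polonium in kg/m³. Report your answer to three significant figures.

A simple cubic unit cell contains Z = 1 atom.
Cell volume: a³ = (3.36 Å)³ = (3.360 × 10^-8 cm)³ = 3.793 × 10^-23 cm³.
ρ = Z·M/(N_A·a³) = 1 × 209.0 / (6.022 × 10²³ × 3.793 × 10^-23) = 9.149 g/cm³ = 9150 kg/m³.

9150 kg/m³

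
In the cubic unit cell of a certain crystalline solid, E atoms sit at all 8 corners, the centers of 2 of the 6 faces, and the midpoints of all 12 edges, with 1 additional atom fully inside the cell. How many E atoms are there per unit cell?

6

Corner atoms are shared by 8 cells (1/8 each), face atoms by 2 (1/2 each), edge atoms by 4 (1/4 each), interior atoms are unshared.
Net atoms = 8 × 1/8 + 2 × 1/2 + 12 × 1/4 + 1 = 1 + 1 + 3 + 1 = 6.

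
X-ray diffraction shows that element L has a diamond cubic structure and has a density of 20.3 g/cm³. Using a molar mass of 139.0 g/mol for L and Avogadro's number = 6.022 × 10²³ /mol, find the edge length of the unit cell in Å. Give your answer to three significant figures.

4.50 Å

With Z = 8 atoms per diamond cubic cell, a³ = Z·M/(N_A·ρ) = 8 × 139.0 / (6.022 × 10²³ × 20.30 g/cm³) = 9.096 × 10^-23 cm³.
a = (9.096 × 10^-23)^(1/3) = 4.497 × 10^-8 cm = 4.50 Å.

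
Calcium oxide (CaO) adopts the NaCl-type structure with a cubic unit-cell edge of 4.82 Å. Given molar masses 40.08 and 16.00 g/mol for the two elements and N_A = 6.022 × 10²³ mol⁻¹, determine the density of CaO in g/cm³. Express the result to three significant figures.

The NaCl-type structure contains Z = 4 formula units per cell; M(CaO) = 40.08 + 16.00 = 56.08 g/mol.
a³ = (4.820 × 10^-8 cm)³ = 1.120 × 10^-22 cm³.
ρ = 4 × 56.08 / (6.022 × 10²³ × 1.120 × 10^-22) = 3.326 g/cm³.

3.33 g/cm³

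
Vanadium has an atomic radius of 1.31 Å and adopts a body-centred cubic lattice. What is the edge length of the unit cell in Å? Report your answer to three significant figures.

3.03 Å

In a BCC lattice, atoms touch along the body diagonal, so √3·a = 4r.
a = 4r/√3 = 4 × 1.31 / 1.7321 = 3.03 Å.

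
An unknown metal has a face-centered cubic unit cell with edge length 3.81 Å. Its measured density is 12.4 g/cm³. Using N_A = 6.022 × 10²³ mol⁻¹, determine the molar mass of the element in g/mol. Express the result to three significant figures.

An FCC cell has Z = 4 atoms; a = 3.810 × 10^-8 cm.
M = ρ·N_A·a³/Z = 12.4 × 6.022 × 10²³ × 5.531 × 10^-23 / 4 = 103 g/mol.

103 g/mol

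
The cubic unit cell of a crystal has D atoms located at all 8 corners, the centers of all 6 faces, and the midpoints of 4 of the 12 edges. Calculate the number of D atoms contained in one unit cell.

5

Corner atoms are shared by 8 cells (1/8 each), face atoms by 2 (1/2 each), edge atoms by 4 (1/4 each).
Net atoms = 8 × 1/8 + 6 × 1/2 + 4 × 1/4 = 1 + 3 + 1 = 5.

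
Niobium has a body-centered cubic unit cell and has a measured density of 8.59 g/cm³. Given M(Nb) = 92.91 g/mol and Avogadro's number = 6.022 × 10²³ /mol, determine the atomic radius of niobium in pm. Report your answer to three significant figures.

For a BCC cell (Z = 2), a³ = Z·M/(N_A·ρ) = 2 × 92.91 / (6.022 × 10²³ × 8.590) = 3.592 × 10^-23 cm³, so a = 3.300 × 10^-8 cm = 330.0 pm.
Atoms touch along the body diagonal, so √3·a = 4r, so r = 0.4330 × a = 143 pm.

143 pm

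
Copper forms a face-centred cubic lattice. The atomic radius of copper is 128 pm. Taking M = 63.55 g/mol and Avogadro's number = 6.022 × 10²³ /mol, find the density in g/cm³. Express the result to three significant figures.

In an FCC lattice, atoms touch along the face diagonal, so √2·a = 4r, giving a = 362.0 pm = 3.620 × 10^-8 cm.
With Z = 4, ρ = Z·M/(N_A·a³) = 4 × 63.55 / (6.022 × 10²³ × 4.745 × 10^-23) = 8.895 g/cm³.

8.90 g/cm³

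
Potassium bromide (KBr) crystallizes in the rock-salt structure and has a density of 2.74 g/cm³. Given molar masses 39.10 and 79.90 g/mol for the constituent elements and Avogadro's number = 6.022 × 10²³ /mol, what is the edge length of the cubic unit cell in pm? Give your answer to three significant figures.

661 pm

M(KBr) = 119.0 g/mol; Z = 4 formula units per cell.
a³ = Z·M/(N_A·ρ) = 4 × 119.0 / (6.022 × 10²³ × 2.74) = 2.885 × 10^-22 cm³, so a = 6.608 × 10^-8 cm = 661 pm.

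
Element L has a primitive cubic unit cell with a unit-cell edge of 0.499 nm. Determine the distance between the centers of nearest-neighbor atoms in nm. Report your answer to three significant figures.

In a simple cubic structure, atoms touch along the cell edge, so a = 2r; the nearest-neighbor distance equals 2r = 1.000·a.
d = 1.000 × 0.499 = 0.499 nm.

0.499 nm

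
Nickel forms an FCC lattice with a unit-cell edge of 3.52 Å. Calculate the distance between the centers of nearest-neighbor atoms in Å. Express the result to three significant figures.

2.49 Å

In an FCC structure, atoms touch along the face diagonal, so √2·a = 4r; the nearest-neighbor distance equals 2r = 0.7071·a.
d = 0.7071 × 3.52 = 2.49 Å.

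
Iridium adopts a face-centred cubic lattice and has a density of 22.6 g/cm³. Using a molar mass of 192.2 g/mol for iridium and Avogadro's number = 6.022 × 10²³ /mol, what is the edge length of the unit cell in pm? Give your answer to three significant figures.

384 pm

With Z = 4 atoms per FCC cell, a³ = Z·M/(N_A·ρ) = 4 × 192.2 / (6.022 × 10²³ × 22.60 g/cm³) = 5.649 × 10^-23 cm³.
a = (5.649 × 10^-23)^(1/3) = 3.837 × 10^-8 cm = 384 pm.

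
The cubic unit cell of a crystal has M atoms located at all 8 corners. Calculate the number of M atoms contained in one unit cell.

1

Corner atoms are shared by 8 cells (1/8 each).
Net atoms = 8 × 1/8 = 1 = 1.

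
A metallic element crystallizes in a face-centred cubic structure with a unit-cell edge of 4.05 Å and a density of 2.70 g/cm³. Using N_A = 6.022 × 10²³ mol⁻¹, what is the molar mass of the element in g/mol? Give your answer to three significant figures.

An FCC cell has Z = 4 atoms; a = 4.050 × 10^-8 cm.
M = ρ·N_A·a³/Z = 2.70 × 6.022 × 10²³ × 6.643 × 10^-23 / 4 = 27.0 g/mol.

27.0 g/mol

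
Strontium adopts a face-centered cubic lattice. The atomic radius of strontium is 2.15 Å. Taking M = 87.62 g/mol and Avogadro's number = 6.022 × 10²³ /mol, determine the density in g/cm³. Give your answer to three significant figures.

2.59 g/cm³

In an FCC lattice, atoms touch along the face diagonal, so √2·a = 4r, giving a = 6.081 Å = 6.081 × 10^-8 cm.
With Z = 4, ρ = Z·M/(N_A·a³) = 4 × 87.62 / (6.022 × 10²³ × 2.249 × 10^-22) = 2.588 g/cm³.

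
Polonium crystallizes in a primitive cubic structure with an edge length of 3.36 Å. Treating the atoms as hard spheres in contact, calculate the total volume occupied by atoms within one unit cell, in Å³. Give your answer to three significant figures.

In a simple cubic lattice atoms touch along the cell edge, so a = 2r, so r = 0.5000a = 1.680 Å.
V_atoms = Z × (4/3)πr³ = 1 × (4/3)π × (1.680)³ = 19.9 Å³.

19.9 Å³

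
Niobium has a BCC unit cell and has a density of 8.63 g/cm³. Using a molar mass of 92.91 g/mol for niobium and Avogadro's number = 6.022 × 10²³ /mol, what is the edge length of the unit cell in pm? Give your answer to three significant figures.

With Z = 2 atoms per BCC cell, a³ = Z·M/(N_A·ρ) = 2 × 92.91 / (6.022 × 10²³ × 8.630 g/cm³) = 3.576 × 10^-23 cm³.
a = (3.576 × 10^-23)^(1/3) = 3.294 × 10^-8 cm = 329 pm.

329 pm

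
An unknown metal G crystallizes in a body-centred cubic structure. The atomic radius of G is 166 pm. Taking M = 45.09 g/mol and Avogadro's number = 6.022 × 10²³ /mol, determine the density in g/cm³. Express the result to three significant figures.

In a BCC lattice, atoms touch along the body diagonal, so √3·a = 4r, giving a = 383.4 pm = 3.834 × 10^-8 cm.
With Z = 2, ρ = Z·M/(N_A·a³) = 2 × 45.09 / (6.022 × 10²³ × 5.634 × 10^-23) = 2.658 g/cm³.

2.66 g/cm³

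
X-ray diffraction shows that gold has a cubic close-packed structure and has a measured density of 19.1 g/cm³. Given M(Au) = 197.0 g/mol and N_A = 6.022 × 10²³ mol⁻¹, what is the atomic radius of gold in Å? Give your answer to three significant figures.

1.45 Å

For an FCC cell (Z = 4), a³ = Z·M/(N_A·ρ) = 4 × 197.0 / (6.022 × 10²³ × 19.10) = 6.851 × 10^-23 cm³, so a = 4.092 × 10^-8 cm = 4.092 Å.
Atoms touch along the face diagonal, so √2·a = 4r, so r = 0.3536 × a = 1.45 Å.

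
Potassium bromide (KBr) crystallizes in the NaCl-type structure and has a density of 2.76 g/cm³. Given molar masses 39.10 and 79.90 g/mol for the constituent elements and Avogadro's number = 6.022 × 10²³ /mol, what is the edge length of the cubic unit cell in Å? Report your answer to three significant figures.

6.59 Å

M(KBr) = 119.0 g/mol; Z = 4 formula units per cell.
a³ = Z·M/(N_A·ρ) = 4 × 119.0 / (6.022 × 10²³ × 2.76) = 2.864 × 10^-22 cm³, so a = 6.592 × 10^-8 cm = 6.59 Å.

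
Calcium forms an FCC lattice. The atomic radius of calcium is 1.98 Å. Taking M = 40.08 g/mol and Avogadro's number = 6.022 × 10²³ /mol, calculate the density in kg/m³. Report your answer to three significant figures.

1520 kg/m³

In an FCC lattice, atoms touch along the face diagonal, so √2·a = 4r, giving a = 5.600 Å = 5.600 × 10^-8 cm.
With Z = 4, ρ = Z·M/(N_A·a³) = 4 × 40.08 / (6.022 × 10²³ × 1.756 × 10^-22) = 1.516 g/cm³ = 1520 kg/m³.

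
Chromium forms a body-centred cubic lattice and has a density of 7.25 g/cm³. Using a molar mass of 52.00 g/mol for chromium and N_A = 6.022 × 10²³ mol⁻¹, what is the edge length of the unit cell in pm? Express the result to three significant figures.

With Z = 2 atoms per BCC cell, a³ = Z·M/(N_A·ρ) = 2 × 52.00 / (6.022 × 10²³ × 7.250 g/cm³) = 2.382 × 10^-23 cm³.
a = (2.382 × 10^-23)^(1/3) = 2.877 × 10^-8 cm = 288 pm.

288 pm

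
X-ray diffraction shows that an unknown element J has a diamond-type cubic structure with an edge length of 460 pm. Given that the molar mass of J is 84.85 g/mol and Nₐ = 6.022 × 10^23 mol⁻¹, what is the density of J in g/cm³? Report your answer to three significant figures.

11.6 g/cm³

A diamond cubic unit cell contains Z = 8 atoms.
Cell volume: a³ = (460 pm)³ = (4.600 × 10^-8 cm)³ = 9.734 × 10^-23 cm³.
ρ = Z·M/(N_A·a³) = 8 × 84.85 / (6.022 × 10²³ × 9.734 × 10^-23) = 11.58 g/cm³.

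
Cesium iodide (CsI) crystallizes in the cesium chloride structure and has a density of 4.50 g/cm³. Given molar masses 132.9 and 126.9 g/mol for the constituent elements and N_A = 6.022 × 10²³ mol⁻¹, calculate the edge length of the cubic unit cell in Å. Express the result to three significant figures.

4.58 Å

M(CsI) = 259.8 g/mol; Z = 1 formula unit per cell.
a³ = Z·M/(N_A·ρ) = 1 × 259.8 / (6.022 × 10²³ × 4.50) = 9.587 × 10^-23 cm³, so a = 4.577 × 10^-8 cm = 4.58 Å.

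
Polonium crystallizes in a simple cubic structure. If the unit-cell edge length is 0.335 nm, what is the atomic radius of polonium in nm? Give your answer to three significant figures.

0.168 nm

In a simple cubic lattice, atoms touch along the cell edge, so a = 2r.
r = a/2 = 0.335/2 = 0.168 nm.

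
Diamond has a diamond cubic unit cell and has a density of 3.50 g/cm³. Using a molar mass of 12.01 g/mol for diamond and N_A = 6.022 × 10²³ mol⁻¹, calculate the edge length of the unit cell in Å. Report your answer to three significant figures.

With Z = 8 atoms per diamond cubic cell, a³ = Z·M/(N_A·ρ) = 8 × 12.01 / (6.022 × 10²³ × 3.500 g/cm³) = 4.559 × 10^-23 cm³.
a = (4.559 × 10^-23)^(1/3) = 3.572 × 10^-8 cm = 3.57 Å.

3.57 Å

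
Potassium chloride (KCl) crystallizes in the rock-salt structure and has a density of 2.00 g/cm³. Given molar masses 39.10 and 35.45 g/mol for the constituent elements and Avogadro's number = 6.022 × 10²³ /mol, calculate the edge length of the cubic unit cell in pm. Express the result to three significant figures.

M(KCl) = 74.55 g/mol; Z = 4 formula units per cell.
a³ = Z·M/(N_A·ρ) = 4 × 74.55 / (6.022 × 10²³ × 2.00) = 2.476 × 10^-22 cm³, so a = 6.279 × 10^-8 cm = 628 pm.

628 pm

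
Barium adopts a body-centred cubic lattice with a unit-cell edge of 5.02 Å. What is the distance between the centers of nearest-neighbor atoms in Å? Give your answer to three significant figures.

4.35 Å

In a BCC structure, atoms touch along the body diagonal, so √3·a = 4r; the nearest-neighbor distance equals 2r = 0.8660·a.
d = 0.8660 × 5.02 = 4.35 Å.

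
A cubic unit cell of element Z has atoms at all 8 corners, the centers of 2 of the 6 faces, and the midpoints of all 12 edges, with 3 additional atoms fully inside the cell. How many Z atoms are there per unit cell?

Corner atoms are shared by 8 cells (1/8 each), face atoms by 2 (1/2 each), edge atoms by 4 (1/4 each), interior atoms are unshared.
Net atoms = 8 × 1/8 + 2 × 1/2 + 12 × 1/4 + 3 = 1 + 1 + 3 + 3 = 8.

8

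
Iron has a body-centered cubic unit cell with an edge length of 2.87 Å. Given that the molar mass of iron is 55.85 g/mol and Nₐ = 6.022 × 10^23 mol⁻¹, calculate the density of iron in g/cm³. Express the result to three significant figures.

A BCC unit cell contains Z = 2 atoms.
Cell volume: a³ = (2.87 Å)³ = (2.870 × 10^-8 cm)³ = 2.364 × 10^-23 cm³.
ρ = Z·M/(N_A·a³) = 2 × 55.85 / (6.022 × 10²³ × 2.364 × 10^-23) = 7.846 g/cm³.

7.85 g/cm³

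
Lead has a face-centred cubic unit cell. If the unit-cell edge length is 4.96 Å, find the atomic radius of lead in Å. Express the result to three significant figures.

In an FCC lattice, atoms touch along the face diagonal, so √2·a = 4r.
r = √2·a/4 = 1.4142 × 4.96 / 4 = 1.75 Å.

1.75 Å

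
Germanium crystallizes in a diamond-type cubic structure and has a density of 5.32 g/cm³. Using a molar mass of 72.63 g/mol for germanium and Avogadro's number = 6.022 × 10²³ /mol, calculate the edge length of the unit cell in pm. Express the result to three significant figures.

566 pm

With Z = 8 atoms per diamond cubic cell, a³ = Z·M/(N_A·ρ) = 8 × 72.63 / (6.022 × 10²³ × 5.320 g/cm³) = 1.814 × 10^-22 cm³.
a = (1.814 × 10^-22)^(1/3) = 5.660 × 10^-8 cm = 566 pm.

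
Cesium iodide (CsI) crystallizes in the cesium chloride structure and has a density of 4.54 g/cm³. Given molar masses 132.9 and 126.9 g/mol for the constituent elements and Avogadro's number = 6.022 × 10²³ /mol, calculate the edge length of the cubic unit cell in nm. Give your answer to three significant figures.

0.456 nm

M(CsI) = 259.8 g/mol; Z = 1 formula unit per cell.
a³ = Z·M/(N_A·ρ) = 1 × 259.8 / (6.022 × 10²³ × 4.54) = 9.503 × 10^-23 cm³, so a = 4.563 × 10^-8 cm = 0.456 nm.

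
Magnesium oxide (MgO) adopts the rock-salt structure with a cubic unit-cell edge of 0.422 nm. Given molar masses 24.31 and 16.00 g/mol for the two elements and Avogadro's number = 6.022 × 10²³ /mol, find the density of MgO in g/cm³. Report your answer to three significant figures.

3.56 g/cm³

The rock-salt structure contains Z = 4 formula units per cell; M(MgO) = 24.31 + 16.00 = 40.31 g/mol.
a³ = (4.220 × 10^-8 cm)³ = 7.515 × 10^-23 cm³.
ρ = 4 × 40.31 / (6.022 × 10²³ × 7.515 × 10^-23) = 3.563 g/cm³.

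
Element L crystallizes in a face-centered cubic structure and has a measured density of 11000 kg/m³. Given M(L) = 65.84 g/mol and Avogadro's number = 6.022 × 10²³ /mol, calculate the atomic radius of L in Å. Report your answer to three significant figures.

1.21 Å

For an FCC cell (Z = 4), a³ = Z·M/(N_A·ρ) = 4 × 65.84 / (6.022 × 10²³ × 11.00) = 3.976 × 10^-23 cm³, so a = 3.413 × 10^-8 cm = 3.413 Å.
Atoms touch along the face diagonal, so √2·a = 4r, so r = 0.3536 × a = 1.21 Å.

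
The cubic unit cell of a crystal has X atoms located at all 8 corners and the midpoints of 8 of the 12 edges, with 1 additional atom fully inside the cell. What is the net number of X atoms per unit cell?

4

Corner atoms are shared by 8 cells (1/8 each), edge atoms by 4 (1/4 each), interior atoms are unshared.
Net atoms = 8 × 1/8 + 8 × 1/4 + 1 = 1 + 2 + 1 = 4.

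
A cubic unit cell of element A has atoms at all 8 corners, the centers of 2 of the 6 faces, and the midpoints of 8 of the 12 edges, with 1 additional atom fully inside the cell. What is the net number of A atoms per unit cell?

Corner atoms are shared by 8 cells (1/8 each), face atoms by 2 (1/2 each), edge atoms by 4 (1/4 each), interior atoms are unshared.
Net atoms = 8 × 1/8 + 2 × 1/2 + 8 × 1/4 + 1 = 1 + 1 + 2 + 1 = 5.

5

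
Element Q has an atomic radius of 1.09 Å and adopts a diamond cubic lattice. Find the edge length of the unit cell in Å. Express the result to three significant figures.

5.03 Å

In a diamond cubic lattice, nearest neighbors lie along the body diagonal with √3·a = 8r.
a = 8r/√3 = 8 × 1.09 / 1.7321 = 5.03 Å.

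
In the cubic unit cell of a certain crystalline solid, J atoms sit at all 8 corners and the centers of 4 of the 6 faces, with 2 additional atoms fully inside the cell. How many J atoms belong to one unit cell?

Corner atoms are shared by 8 cells (1/8 each), face atoms by 2 (1/2 each), interior atoms are unshared.
Net atoms = 8 × 1/8 + 4 × 1/2 + 2 = 1 + 2 + 2 = 5.

5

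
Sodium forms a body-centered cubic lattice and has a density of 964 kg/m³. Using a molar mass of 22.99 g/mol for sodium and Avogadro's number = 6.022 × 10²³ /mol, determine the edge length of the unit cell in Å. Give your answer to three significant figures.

With Z = 2 atoms per BCC cell, a³ = Z·M/(N_A·ρ) = 2 × 22.99 / (6.022 × 10²³ × 0.9640 g/cm³) = 7.920 × 10^-23 cm³.
a = (7.920 × 10^-23)^(1/3) = 4.295 × 10^-8 cm = 4.29 Å.

4.29 Å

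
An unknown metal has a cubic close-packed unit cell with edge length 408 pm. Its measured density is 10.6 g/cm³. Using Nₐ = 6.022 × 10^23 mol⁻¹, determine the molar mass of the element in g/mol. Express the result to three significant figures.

108 g/mol

An FCC cell has Z = 4 atoms; a = 4.080 × 10^-8 cm.
M = ρ·N_A·a³/Z = 10.6 × 6.022 × 10²³ × 6.792 × 10^-23 / 4 = 108 g/mol.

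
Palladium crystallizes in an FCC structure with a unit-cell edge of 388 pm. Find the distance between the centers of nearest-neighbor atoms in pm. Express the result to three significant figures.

274 pm

In an FCC structure, atoms touch along the face diagonal, so √2·a = 4r; the nearest-neighbor distance equals 2r = 0.7071·a.
d = 0.7071 × 388 = 274 pm.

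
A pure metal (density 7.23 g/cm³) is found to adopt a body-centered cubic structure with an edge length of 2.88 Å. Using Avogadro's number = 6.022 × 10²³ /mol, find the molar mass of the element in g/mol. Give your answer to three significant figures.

A BCC cell has Z = 2 atoms; a = 2.880 × 10^-8 cm.
M = ρ·N_A·a³/Z = 7.23 × 6.022 × 10²³ × 2.389 × 10^-23 / 2 = 52.0 g/mol.

52.0 g/mol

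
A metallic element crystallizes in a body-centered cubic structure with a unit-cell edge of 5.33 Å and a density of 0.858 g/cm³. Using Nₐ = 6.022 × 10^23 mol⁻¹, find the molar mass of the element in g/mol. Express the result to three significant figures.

A BCC cell has Z = 2 atoms; a = 5.330 × 10^-8 cm.
M = ρ·N_A·a³/Z = 0.858 × 6.022 × 10²³ × 1.514 × 10^-22 / 2 = 39.1 g/mol.

39.1 g/mol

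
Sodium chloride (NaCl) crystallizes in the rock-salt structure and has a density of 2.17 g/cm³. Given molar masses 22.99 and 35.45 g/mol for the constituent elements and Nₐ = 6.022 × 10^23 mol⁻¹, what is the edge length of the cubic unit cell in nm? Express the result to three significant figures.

M(NaCl) = 58.44 g/mol; Z = 4 formula units per cell.
a³ = Z·M/(N_A·ρ) = 4 × 58.44 / (6.022 × 10²³ × 2.17) = 1.789 × 10^-22 cm³, so a = 5.635 × 10^-8 cm = 0.563 nm.

0.563 nm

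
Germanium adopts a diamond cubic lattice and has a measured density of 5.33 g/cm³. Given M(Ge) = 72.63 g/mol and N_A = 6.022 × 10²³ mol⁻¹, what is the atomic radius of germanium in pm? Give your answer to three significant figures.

For a diamond cubic cell (Z = 8), a³ = Z·M/(N_A·ρ) = 8 × 72.63 / (6.022 × 10²³ × 5.330) = 1.810 × 10^-22 cm³, so a = 5.657 × 10^-8 cm = 565.7 pm.
Nearest neighbors lie along the body diagonal with √3·a = 8r, so r = 0.2165 × a = 122 pm.

122 pm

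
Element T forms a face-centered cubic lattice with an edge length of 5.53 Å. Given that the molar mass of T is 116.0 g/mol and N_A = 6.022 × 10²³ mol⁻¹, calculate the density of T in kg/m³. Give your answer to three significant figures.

4560 kg/m³

An FCC unit cell contains Z = 4 atoms.
Cell volume: a³ = (5.53 Å)³ = (5.530 × 10^-8 cm)³ = 1.691 × 10^-22 cm³.
ρ = Z·M/(N_A·a³) = 4 × 116.0 / (6.022 × 10²³ × 1.691 × 10^-22) = 4.556 g/cm³ = 4560 kg/m³.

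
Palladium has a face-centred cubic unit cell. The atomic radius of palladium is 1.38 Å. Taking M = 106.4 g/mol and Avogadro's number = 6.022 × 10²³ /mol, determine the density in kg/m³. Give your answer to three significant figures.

11900 kg/m³

In an FCC lattice, atoms touch along the face diagonal, so √2·a = 4r, giving a = 3.903 Å = 3.903 × 10^-8 cm.
With Z = 4, ρ = Z·M/(N_A·a³) = 4 × 106.4 / (6.022 × 10²³ × 5.947 × 10^-23) = 11.88 g/cm³ = 11900 kg/m³.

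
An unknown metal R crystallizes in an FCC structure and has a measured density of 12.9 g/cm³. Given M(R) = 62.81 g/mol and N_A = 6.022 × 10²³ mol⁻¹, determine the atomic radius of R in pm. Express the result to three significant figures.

113 pm

For an FCC cell (Z = 4), a³ = Z·M/(N_A·ρ) = 4 × 62.81 / (6.022 × 10²³ × 12.90) = 3.234 × 10^-23 cm³, so a = 3.186 × 10^-8 cm = 318.6 pm.
Atoms touch along the face diagonal, so √2·a = 4r, so r = 0.3536 × a = 113 pm.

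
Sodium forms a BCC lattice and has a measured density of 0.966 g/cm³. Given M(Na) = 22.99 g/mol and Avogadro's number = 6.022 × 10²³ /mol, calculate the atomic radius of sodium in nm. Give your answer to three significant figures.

For a BCC cell (Z = 2), a³ = Z·M/(N_A·ρ) = 2 × 22.99 / (6.022 × 10²³ × 0.9660) = 7.904 × 10^-23 cm³, so a = 4.292 × 10^-8 cm = 0.4292 nm.
Atoms touch along the body diagonal, so √3·a = 4r, so r = 0.4330 × a = 0.186 nm.

0.186 nm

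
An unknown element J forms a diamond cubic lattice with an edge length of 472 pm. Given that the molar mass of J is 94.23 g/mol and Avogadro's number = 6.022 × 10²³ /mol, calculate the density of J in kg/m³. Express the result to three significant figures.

11900 kg/m³

A diamond cubic unit cell contains Z = 8 atoms.
Cell volume: a³ = (472 pm)³ = (4.720 × 10^-8 cm)³ = 1.052 × 10^-22 cm³.
ρ = Z·M/(N_A·a³) = 8 × 94.23 / (6.022 × 10²³ × 1.052 × 10^-22) = 11.90 g/cm³ = 11900 kg/m³.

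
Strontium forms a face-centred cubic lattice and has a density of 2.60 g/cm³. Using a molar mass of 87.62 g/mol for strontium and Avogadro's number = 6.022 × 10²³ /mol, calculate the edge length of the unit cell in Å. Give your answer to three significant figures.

6.07 Å

With Z = 4 atoms per FCC cell, a³ = Z·M/(N_A·ρ) = 4 × 87.62 / (6.022 × 10²³ × 2.600 g/cm³) = 2.238 × 10^-22 cm³.
a = (2.238 × 10^-22)^(1/3) = 6.072 × 10^-8 cm = 6.07 Å.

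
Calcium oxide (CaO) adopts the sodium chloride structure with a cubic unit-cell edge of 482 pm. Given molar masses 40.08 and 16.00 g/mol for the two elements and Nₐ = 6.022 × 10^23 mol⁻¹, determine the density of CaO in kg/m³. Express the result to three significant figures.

3330 kg/m³

The sodium chloride structure contains Z = 4 formula units per cell; M(CaO) = 40.08 + 16.00 = 56.08 g/mol.
a³ = (4.820 × 10^-8 cm)³ = 1.120 × 10^-22 cm³.
ρ = 4 × 56.08 / (6.022 × 10²³ × 1.120 × 10^-22) = 3.326 g/cm³ = 3330 kg/m³.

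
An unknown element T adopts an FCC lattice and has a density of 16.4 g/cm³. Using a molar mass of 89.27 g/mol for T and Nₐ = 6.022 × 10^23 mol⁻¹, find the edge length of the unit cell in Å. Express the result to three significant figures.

3.31 Å

With Z = 4 atoms per FCC cell, a³ = Z·M/(N_A·ρ) = 4 × 89.27 / (6.022 × 10²³ × 16.40 g/cm³) = 3.616 × 10^-23 cm³.
a = (3.616 × 10^-23)^(1/3) = 3.307 × 10^-8 cm = 3.31 Å.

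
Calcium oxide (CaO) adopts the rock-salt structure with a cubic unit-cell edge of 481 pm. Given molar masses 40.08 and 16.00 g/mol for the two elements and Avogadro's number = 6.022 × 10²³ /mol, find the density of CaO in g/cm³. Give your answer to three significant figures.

The rock-salt structure contains Z = 4 formula units per cell; M(CaO) = 40.08 + 16.00 = 56.08 g/mol.
a³ = (4.810 × 10^-8 cm)³ = 1.113 × 10^-22 cm³.
ρ = 4 × 56.08 / (6.022 × 10²³ × 1.113 × 10^-22) = 3.347 g/cm³.

3.35 g/cm³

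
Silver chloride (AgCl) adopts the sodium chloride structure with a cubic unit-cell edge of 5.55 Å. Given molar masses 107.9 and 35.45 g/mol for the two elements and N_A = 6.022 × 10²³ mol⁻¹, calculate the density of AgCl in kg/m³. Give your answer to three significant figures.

5570 kg/m³

The sodium chloride structure contains Z = 4 formula units per cell; M(AgCl) = 107.9 + 35.45 = 143.35 g/mol.
a³ = (5.550 × 10^-8 cm)³ = 1.710 × 10^-22 cm³.
ρ = 4 × 143.35 / (6.022 × 10²³ × 1.710 × 10^-22) = 5.570 g/cm³ = 5570 kg/m³.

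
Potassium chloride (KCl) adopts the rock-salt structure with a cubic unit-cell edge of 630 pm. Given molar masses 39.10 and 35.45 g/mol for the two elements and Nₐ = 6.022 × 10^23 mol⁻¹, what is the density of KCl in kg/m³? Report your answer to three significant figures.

1980 kg/m³

The rock-salt structure contains Z = 4 formula units per cell; M(KCl) = 39.10 + 35.45 = 74.55 g/mol.
a³ = (6.300 × 10^-8 cm)³ = 2.500 × 10^-22 cm³.
ρ = 4 × 74.55 / (6.022 × 10²³ × 2.500 × 10^-22) = 1.980 g/cm³ = 1980 kg/m³.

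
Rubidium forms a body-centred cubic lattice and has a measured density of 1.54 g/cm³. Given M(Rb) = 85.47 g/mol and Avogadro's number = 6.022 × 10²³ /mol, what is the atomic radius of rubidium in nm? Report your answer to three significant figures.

0.246 nm

For a BCC cell (Z = 2), a³ = Z·M/(N_A·ρ) = 2 × 85.47 / (6.022 × 10²³ × 1.540) = 1.843 × 10^-22 cm³, so a = 5.691 × 10^-8 cm = 0.5691 nm.
Atoms touch along the body diagonal, so √3·a = 4r, so r = 0.4330 × a = 0.246 nm.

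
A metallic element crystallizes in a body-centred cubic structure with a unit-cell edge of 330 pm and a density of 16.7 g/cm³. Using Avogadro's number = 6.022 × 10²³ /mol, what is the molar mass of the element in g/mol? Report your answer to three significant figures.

A BCC cell has Z = 2 atoms; a = 3.300 × 10^-8 cm.
M = ρ·N_A·a³/Z = 16.7 × 6.022 × 10²³ × 3.594 × 10^-23 / 2 = 181 g/mol.

181 g/mol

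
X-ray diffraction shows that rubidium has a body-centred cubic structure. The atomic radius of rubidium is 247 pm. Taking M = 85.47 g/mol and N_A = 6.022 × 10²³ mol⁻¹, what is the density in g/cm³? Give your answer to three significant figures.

In a BCC lattice, atoms touch along the body diagonal, so √3·a = 4r, giving a = 570.4 pm = 5.704 × 10^-8 cm.
With Z = 2, ρ = Z·M/(N_A·a³) = 2 × 85.47 / (6.022 × 10²³ × 1.856 × 10^-22) = 1.529 g/cm³.

1.53 g/cm³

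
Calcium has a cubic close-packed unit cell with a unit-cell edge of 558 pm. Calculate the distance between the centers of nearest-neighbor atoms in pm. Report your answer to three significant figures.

395 pm

In an FCC structure, atoms touch along the face diagonal, so √2·a = 4r; the nearest-neighbor distance equals 2r = 0.7071·a.
d = 0.7071 × 558 = 395 pm.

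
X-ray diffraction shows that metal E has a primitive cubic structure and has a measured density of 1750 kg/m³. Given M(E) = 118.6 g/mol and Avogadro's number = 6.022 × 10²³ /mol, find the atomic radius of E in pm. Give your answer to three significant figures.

For a simple cubic cell (Z = 1), a³ = Z·M/(N_A·ρ) = 1 × 118.6 / (6.022 × 10²³ × 1.750) = 1.125 × 10^-22 cm³, so a = 4.828 × 10^-8 cm = 482.8 pm.
Atoms touch along the cell edge, so a = 2r, so r = 0.5000 × a = 241 pm.

241 pm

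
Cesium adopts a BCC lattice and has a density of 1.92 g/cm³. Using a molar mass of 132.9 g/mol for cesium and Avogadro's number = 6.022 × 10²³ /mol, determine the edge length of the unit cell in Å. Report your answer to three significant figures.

6.13 Å

With Z = 2 atoms per BCC cell, a³ = Z·M/(N_A·ρ) = 2 × 132.9 / (6.022 × 10²³ × 1.920 g/cm³) = 2.299 × 10^-22 cm³.
a = (2.299 × 10^-22)^(1/3) = 6.126 × 10^-8 cm = 6.13 Å.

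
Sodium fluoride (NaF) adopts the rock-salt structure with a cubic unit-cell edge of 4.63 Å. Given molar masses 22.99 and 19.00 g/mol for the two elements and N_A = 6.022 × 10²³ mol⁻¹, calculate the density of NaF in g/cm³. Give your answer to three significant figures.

2.81 g/cm³

The rock-salt structure contains Z = 4 formula units per cell; M(NaF) = 22.99 + 19.00 = 41.99 g/mol.
a³ = (4.630 × 10^-8 cm)³ = 9.925 × 10^-23 cm³.
ρ = 4 × 41.99 / (6.022 × 10²³ × 9.925 × 10^-23) = 2.810 g/cm³.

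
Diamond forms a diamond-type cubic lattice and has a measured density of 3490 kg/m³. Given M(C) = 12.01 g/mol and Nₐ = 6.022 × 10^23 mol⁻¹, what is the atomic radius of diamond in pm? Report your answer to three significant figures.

77.4 pm

For a diamond cubic cell (Z = 8), a³ = Z·M/(N_A·ρ) = 8 × 12.01 / (6.022 × 10²³ × 3.490) = 4.572 × 10^-23 cm³, so a = 3.576 × 10^-8 cm = 357.6 pm.
Nearest neighbors lie along the body diagonal with √3·a = 8r, so r = 0.2165 × a = 77.4 pm.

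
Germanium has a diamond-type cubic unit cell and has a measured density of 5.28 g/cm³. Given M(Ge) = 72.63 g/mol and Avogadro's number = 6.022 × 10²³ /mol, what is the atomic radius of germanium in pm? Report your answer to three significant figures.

For a diamond cubic cell (Z = 8), a³ = Z·M/(N_A·ρ) = 8 × 72.63 / (6.022 × 10²³ × 5.280) = 1.827 × 10^-22 cm³, so a = 5.675 × 10^-8 cm = 567.5 pm.
Nearest neighbors lie along the body diagonal with √3·a = 8r, so r = 0.2165 × a = 123 pm.

123 pm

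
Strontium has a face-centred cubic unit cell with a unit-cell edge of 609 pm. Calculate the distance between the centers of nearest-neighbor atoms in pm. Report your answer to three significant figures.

431 pm

In an FCC structure, atoms touch along the face diagonal, so √2·a = 4r; the nearest-neighbor distance equals 2r = 0.7071·a.
d = 0.7071 × 609 = 431 pm.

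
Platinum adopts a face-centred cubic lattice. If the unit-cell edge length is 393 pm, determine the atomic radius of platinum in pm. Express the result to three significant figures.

In an FCC lattice, atoms touch along the face diagonal, so √2·a = 4r.
r = √2·a/4 = 1.4142 × 393 / 4 = 139 pm.

139 pm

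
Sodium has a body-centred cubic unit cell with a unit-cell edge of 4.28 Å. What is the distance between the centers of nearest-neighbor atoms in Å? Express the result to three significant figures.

In a BCC structure, atoms touch along the body diagonal, so √3·a = 4r; the nearest-neighbor distance equals 2r = 0.8660·a.
d = 0.8660 × 4.28 = 3.71 Å.

3.71 Å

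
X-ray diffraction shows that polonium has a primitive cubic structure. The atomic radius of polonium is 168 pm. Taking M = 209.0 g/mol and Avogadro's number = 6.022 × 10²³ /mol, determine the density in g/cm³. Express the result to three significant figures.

In a simple cubic lattice, atoms touch along the cell edge, so a = 2r, giving a = 336.0 pm = 3.360 × 10^-8 cm.
With Z = 1, ρ = Z·M/(N_A·a³) = 1 × 209.0 / (6.022 × 10²³ × 3.793 × 10^-23) = 9.149 g/cm³.

9.15 g/cm³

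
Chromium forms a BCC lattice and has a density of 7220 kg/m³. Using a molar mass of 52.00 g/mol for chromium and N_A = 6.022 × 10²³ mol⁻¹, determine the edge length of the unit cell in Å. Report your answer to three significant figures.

2.88 Å

With Z = 2 atoms per BCC cell, a³ = Z·M/(N_A·ρ) = 2 × 52.00 / (6.022 × 10²³ × 7.220 g/cm³) = 2.392 × 10^-23 cm³.
a = (2.392 × 10^-23)^(1/3) = 2.881 × 10^-8 cm = 2.88 Å.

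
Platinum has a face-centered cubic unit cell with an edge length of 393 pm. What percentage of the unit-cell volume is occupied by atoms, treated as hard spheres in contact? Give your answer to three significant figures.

74.0%

In an FCC lattice atoms touch along the face diagonal, so √2·a = 4r, so r = 0.3536a = 138.9 pm.
Packing fraction = Z·(4/3)πr³ / a³ = 4 × (4/3)π × (138.9)³ / (393)³ = 0.7405 = 74.0%.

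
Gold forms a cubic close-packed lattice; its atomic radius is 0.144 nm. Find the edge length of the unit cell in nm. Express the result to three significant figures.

0.407 nm

In an FCC lattice, atoms touch along the face diagonal, so √2·a = 4r.
a = 4r/√2 = 4 × 0.144 / 1.4142 = 0.407 nm.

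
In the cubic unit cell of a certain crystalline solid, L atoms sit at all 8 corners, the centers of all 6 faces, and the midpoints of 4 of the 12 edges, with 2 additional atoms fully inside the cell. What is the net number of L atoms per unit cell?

Corner atoms are shared by 8 cells (1/8 each), face atoms by 2 (1/2 each), edge atoms by 4 (1/4 each), interior atoms are unshared.
Net atoms = 8 × 1/8 + 6 × 1/2 + 4 × 1/4 + 2 = 1 + 3 + 1 + 2 = 7.

7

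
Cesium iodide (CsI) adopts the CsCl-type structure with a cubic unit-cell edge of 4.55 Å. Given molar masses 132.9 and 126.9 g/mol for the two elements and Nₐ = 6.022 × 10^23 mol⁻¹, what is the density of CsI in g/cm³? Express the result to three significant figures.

4.58 g/cm³

The CsCl-type structure contains Z = 1 formula unit per cell; M(CsI) = 132.9 + 126.9 = 259.8 g/mol.
a³ = (4.550 × 10^-8 cm)³ = 9.420 × 10^-23 cm³.
ρ = 1 × 259.8 / (6.022 × 10²³ × 9.420 × 10^-23) = 4.580 g/cm³.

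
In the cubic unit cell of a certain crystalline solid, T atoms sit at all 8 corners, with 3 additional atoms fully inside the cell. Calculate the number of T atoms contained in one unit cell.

4

Corner atoms are shared by 8 cells (1/8 each), interior atoms are unshared.
Net atoms = 8 × 1/8 + 3 = 1 + 3 = 4.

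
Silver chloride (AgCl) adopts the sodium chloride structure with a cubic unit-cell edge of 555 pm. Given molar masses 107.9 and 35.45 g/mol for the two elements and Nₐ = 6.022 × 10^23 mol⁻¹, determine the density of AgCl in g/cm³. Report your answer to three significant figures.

5.57 g/cm³

The sodium chloride structure contains Z = 4 formula units per cell; M(AgCl) = 107.9 + 35.45 = 143.35 g/mol.
a³ = (5.550 × 10^-8 cm)³ = 1.710 × 10^-22 cm³.
ρ = 4 × 143.35 / (6.022 × 10²³ × 1.710 × 10^-22) = 5.570 g/cm³.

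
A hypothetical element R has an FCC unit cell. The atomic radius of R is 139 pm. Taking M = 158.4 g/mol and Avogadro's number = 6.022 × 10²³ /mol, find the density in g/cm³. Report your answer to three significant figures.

17.3 g/cm³

In an FCC lattice, atoms touch along the face diagonal, so √2·a = 4r, giving a = 393.2 pm = 3.932 × 10^-8 cm.
With Z = 4, ρ = Z·M/(N_A·a³) = 4 × 158.4 / (6.022 × 10²³ × 6.077 × 10^-23) = 17.31 g/cm³.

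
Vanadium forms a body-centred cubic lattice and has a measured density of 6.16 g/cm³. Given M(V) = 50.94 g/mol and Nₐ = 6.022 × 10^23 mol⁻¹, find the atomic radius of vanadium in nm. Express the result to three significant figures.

0.131 nm

For a BCC cell (Z = 2), a³ = Z·M/(N_A·ρ) = 2 × 50.94 / (6.022 × 10²³ × 6.160) = 2.746 × 10^-23 cm³, so a = 3.017 × 10^-8 cm = 0.3017 nm.
Atoms touch along the body diagonal, so √3·a = 4r, so r = 0.4330 × a = 0.131 nm.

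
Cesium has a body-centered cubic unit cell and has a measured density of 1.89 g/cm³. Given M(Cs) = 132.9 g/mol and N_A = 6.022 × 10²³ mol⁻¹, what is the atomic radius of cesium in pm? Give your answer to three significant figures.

267 pm

For a BCC cell (Z = 2), a³ = Z·M/(N_A·ρ) = 2 × 132.9 / (6.022 × 10²³ × 1.890) = 2.335 × 10^-22 cm³, so a = 6.158 × 10^-8 cm = 615.8 pm.
Atoms touch along the body diagonal, so √3·a = 4r, so r = 0.4330 × a = 267 pm.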